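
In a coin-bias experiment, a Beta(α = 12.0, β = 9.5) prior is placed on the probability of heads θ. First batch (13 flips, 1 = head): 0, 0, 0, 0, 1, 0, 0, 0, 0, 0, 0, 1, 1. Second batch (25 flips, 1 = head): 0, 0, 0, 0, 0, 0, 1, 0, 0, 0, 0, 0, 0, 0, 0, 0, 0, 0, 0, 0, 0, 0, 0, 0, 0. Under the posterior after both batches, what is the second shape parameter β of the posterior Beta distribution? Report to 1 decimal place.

The Beta prior is conjugate to a Binomial/Bernoulli likelihood; the update adds successes to α and failures to β.
After batch 1: Beta(12.0+3, 9.5+10) = Beta(15.0, 19.5).
After batch 2: Beta(15.0+1, 19.5+24) = Beta(16.0, 43.5).
Posterior β = 43.5.

43.5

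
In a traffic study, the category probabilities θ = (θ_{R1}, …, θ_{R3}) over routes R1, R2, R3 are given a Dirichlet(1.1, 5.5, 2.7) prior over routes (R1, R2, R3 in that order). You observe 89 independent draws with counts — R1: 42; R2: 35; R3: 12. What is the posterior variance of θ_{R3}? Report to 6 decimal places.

The Dirichlet prior is conjugate to the Multinomial likelihood: each posterior αⱼ = prior αⱼ + observed count nⱼ.
Posterior concentration: (43.1, 40.5, 14.7), total = 98.3.
Var[θ_j] = α_j(Σα−α_j)/((Σα)²(Σα+1)) = 14.7·83.6/(98.3²·99.3) = 0.001281.

0.001281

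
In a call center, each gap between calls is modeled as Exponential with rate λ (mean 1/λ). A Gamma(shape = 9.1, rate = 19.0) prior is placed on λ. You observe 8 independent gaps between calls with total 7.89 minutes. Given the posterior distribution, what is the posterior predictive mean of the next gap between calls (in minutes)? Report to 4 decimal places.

With a Gamma(shape α, rate β) prior on the exponential rate λ, the posterior after n observations with total T = Σxᵢ is Gamma(α+n, β+T).
Posterior: Gamma(9.1+8, 19.0+7.89) = Gamma(17.1, 26.89).
The predictive distribution for the next observation is Lomax; its mean is β/(α−1) = 26.89/16.1 = 1.6702.

1.6702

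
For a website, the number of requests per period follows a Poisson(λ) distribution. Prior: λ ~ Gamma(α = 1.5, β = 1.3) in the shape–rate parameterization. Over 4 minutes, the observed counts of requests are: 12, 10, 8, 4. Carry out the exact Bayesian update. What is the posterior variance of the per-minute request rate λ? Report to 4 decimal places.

1.2638

With a Gamma(shape α, rate β) prior, the Poisson likelihood is conjugate: the posterior is Gamma(α + ΣXᵢ, β + n).
Sum of counts S = 34 over n = 4 minutes.
Posterior: Gamma(α+S, β+n) = Gamma(1.5+34, 1.3+4) = Gamma(35.5, 5.3).
Var = α/β² = 35.5/5.3² = 1.2638.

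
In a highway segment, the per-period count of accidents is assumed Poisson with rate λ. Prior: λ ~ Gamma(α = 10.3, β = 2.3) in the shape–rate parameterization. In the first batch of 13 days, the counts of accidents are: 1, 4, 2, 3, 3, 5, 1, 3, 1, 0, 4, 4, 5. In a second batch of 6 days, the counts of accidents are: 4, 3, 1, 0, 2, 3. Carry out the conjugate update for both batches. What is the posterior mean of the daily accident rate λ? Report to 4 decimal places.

With a Gamma(shape α, rate β) prior, the Poisson likelihood is conjugate: the posterior is Gamma(α + ΣXᵢ, β + n).
Batch 1: sum of counts S = 36 over n = 13 days.
After batch 1: Gamma(α+S, β+n) = Gamma(10.3+36, 2.3+13) = Gamma(46.3, 15.3).
Batch 2: sum of counts S = 13 over n = 6 days.
After batch 2: Gamma(α+S, β+n) = Gamma(46.3+13, 15.3+6) = Gamma(59.3, 21.3).
Posterior mean = α/β = 59.3/21.3 = 2.7840.

2.7840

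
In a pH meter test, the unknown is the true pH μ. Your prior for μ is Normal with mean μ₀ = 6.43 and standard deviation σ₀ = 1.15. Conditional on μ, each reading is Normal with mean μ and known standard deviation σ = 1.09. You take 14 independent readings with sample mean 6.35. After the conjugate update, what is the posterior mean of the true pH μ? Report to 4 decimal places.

For Normal data with known variance σ², a Normal(μ₀, σ₀²) prior on μ is conjugate. Posterior precision = 1/σ₀² + n/σ²; posterior mean is the precision-weighted average of μ₀ and x̄.
n·x̄ = 14·6.35 = 88.9.
σ₀² = 1.15² = 1.3225, σ² = 1.09² = 1.1881; σ² + n·σ₀² = 1.1881 + 14·1.3225 = 19.7031.
Posterior mean = (μ₀/σ₀² + n·x̄/σ²)/(1/σ₀² + n/σ²) = (σ²·μ₀ + σ₀²·n·x̄)/(σ² + n·σ₀²) = (1.1881·6.43 + 1.3225·88.9)/19.7031 = 125.209733/19.7031 = 6.3548.

6.3548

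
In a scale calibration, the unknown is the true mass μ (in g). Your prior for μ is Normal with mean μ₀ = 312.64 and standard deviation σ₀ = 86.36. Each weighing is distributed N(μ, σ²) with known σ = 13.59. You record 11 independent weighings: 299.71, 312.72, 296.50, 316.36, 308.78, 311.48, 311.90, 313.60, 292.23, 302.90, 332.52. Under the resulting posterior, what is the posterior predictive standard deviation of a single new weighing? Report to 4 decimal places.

14.1930

For Normal data with known variance σ², a Normal(μ₀, σ₀²) prior on μ is conjugate. Posterior precision = 1/σ₀² + n/σ²; posterior mean is the precision-weighted average of μ₀ and x̄.
σ₀² = 86.36² = 7458.0496, σ² = 13.59² = 184.6881; σ² + n·σ₀² = 184.6881 + 11·7458.0496 = 82223.2337.
Posterior precision = 1/σ₀² + n/σ² = 1/7458.0496 + 11/184.6881 = (σ² + n·σ₀²)/(σ₀²σ²) = 82223.2337/(7458.0496·184.6881); posterior variance σₙ² = σ₀²σ²/(σ² + n·σ₀²) = 7458.0496·184.6881/82223.2337 = 16.752114.
Predictive variance for one new observation = σₙ² + σ² = 7458.0496·184.6881/82223.2337 + 184.6881 = σ²·(σ₀² + 82223.2337)/82223.2337 = 184.6881·89681.2833/82223.2337 = 201.440214; SD = √(184.6881·89681.2833/82223.2337) = 14.1930.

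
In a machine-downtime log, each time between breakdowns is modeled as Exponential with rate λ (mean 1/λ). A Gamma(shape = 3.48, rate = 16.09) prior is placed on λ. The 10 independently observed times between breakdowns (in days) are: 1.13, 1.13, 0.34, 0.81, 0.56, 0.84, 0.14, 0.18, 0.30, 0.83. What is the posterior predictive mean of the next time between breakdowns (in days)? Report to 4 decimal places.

1.7909

With a Gamma(shape α, rate β) prior on the exponential rate λ, the posterior after n observations with total T = Σxᵢ is Gamma(α+n, β+T).
Sum of observations T = 6.26 days; n = 10.
Posterior: Gamma(3.48+10, 16.09+6.26) = Gamma(13.48, 22.35).
The predictive distribution for the next observation is Lomax; its mean is β/(α−1) = 22.35/12.48 = 1.7909.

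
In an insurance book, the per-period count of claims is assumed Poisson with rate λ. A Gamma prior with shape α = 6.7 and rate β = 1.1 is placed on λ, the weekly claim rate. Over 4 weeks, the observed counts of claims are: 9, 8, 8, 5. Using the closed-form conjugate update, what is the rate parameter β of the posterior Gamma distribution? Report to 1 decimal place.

With a Gamma(shape α, rate β) prior, the Poisson likelihood is conjugate: the posterior is Gamma(α + ΣXᵢ, β + n).
Sum of counts S = 30 over n = 4 weeks.
Posterior: Gamma(α+S, β+n) = Gamma(6.7+30, 1.1+4) = Gamma(36.7, 5.1).
Posterior β = 5.1.

5.1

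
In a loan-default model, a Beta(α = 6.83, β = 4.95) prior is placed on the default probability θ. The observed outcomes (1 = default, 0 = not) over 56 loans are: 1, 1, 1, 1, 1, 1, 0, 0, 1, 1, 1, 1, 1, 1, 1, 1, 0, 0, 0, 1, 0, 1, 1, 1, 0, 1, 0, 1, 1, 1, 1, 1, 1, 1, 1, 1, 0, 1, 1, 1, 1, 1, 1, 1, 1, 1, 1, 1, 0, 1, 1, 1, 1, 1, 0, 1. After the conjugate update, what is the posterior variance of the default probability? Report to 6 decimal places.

The Beta prior is conjugate to a Binomial/Bernoulli likelihood; the update adds successes to α and failures to β.
Posterior: Beta(α+k, β+n−k) = Beta(6.83+45, 4.95+11) = Beta(51.83, 15.95).
Var = αβ/((α+β)²(α+β+1)) = 51.83·15.95/(67.78²·68.78) = 0.002616.

0.002616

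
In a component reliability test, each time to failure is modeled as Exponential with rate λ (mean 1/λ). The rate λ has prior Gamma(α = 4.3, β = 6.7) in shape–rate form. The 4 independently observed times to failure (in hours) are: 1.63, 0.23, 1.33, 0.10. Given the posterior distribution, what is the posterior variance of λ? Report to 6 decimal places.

With a Gamma(shape α, rate β) prior on the exponential rate λ, the posterior after n observations with total T = Σxᵢ is Gamma(α+n, β+T).
Sum of observations T = 3.29 hours; n = 4.
Posterior: Gamma(4.3+4, 6.7+3.29) = Gamma(8.3, 9.99).
Var = α/β² = 0.083166.

0.083166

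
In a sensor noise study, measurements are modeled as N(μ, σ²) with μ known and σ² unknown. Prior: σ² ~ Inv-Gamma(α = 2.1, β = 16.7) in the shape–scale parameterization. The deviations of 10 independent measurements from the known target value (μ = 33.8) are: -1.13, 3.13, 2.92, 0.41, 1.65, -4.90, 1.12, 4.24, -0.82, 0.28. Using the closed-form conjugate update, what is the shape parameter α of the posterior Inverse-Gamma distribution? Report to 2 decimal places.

With known mean μ and an Inverse-Gamma(α, β) prior on σ², the Normal likelihood is conjugate: posterior is Inv-Gamma(α + n/2, β + Σ(xᵢ−μ)²/2).
Σ(xᵢ−μ)² = (-1.13)² + (3.13)² + (2.92)² + (0.41)² + (1.65)² + (-4.90)² + (1.12)² + (4.24)² + (-0.82)² + (0.28)² = 66.4836.
Posterior: Inv-Gamma(2.1 + 10/2, 16.7 + 66.4836/2) = Inv-Gamma(7.10, 49.94180).
Posterior α = 7.10.

7.10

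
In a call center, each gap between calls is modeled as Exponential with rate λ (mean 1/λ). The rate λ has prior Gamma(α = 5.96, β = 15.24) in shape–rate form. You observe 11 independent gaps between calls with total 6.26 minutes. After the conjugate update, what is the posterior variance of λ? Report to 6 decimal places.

0.036690

With a Gamma(shape α, rate β) prior on the exponential rate λ, the posterior after n observations with total T = Σxᵢ is Gamma(α+n, β+T).
Posterior: Gamma(5.96+11, 15.24+6.26) = Gamma(16.96, 21.50).
Var = α/β² = 0.036690.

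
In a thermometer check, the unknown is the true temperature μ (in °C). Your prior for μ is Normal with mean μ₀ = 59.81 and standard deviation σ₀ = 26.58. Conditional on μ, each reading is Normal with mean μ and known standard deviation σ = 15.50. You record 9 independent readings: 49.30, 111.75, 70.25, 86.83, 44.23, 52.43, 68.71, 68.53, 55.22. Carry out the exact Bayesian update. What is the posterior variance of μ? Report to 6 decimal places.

For Normal data with known variance σ², a Normal(μ₀, σ₀²) prior on μ is conjugate. Posterior precision = 1/σ₀² + n/σ²; posterior mean is the precision-weighted average of μ₀ and x̄.
σ₀² = 26.58² = 706.4964, σ² = 15.50² = 240.25; σ² + n·σ₀² = 240.25 + 9·706.4964 = 6598.7176.
Posterior precision = 1/σ₀² + n/σ² = 1/706.4964 + 9/240.25 = (σ² + n·σ₀²)/(σ₀²σ²) = 6598.7176/(706.4964·240.25); posterior variance σₙ² = σ₀²σ²/(σ² + n·σ₀²) = 706.4964·240.25/6598.7176 = 25.722537.

25.722537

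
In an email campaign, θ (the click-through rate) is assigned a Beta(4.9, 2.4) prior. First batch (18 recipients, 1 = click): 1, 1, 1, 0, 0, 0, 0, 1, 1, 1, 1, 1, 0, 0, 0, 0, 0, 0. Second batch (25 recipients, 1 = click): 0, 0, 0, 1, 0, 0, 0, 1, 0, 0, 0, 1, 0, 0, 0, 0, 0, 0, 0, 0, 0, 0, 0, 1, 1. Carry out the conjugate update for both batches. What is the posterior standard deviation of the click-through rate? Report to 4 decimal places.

The Beta prior is conjugate to a Binomial/Bernoulli likelihood; the update adds successes to α and failures to β.
After batch 1: Beta(4.9+8, 2.4+10) = Beta(12.9, 12.4).
After batch 2: Beta(12.9+5, 12.4+20) = Beta(17.9, 32.4).
Var = αβ/((α+β)²(α+β+1)) = 17.9·32.4/(50.3²·51.3) = 0.00446832; SD = √0.00446832 = 0.0668.

0.0668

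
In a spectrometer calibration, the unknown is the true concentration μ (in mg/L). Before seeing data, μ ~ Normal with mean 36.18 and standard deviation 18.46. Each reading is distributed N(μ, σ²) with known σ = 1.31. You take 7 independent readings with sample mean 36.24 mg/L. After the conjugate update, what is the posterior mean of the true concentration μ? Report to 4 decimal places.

36.2400

For Normal data with known variance σ², a Normal(μ₀, σ₀²) prior on μ is conjugate. Posterior precision = 1/σ₀² + n/σ²; posterior mean is the precision-weighted average of μ₀ and x̄.
n·x̄ = 7·36.24 = 253.68.
σ₀² = 18.46² = 340.7716, σ² = 1.31² = 1.7161; σ² + n·σ₀² = 1.7161 + 7·340.7716 = 2387.1173.
Posterior mean = (μ₀/σ₀² + n·x̄/σ²)/(1/σ₀² + n/σ²) = (σ²·μ₀ + σ₀²·n·x̄)/(σ² + n·σ₀²) = (1.7161·36.18 + 340.7716·253.68)/2387.1173 = 86509.027986/2387.1173 = 36.2400.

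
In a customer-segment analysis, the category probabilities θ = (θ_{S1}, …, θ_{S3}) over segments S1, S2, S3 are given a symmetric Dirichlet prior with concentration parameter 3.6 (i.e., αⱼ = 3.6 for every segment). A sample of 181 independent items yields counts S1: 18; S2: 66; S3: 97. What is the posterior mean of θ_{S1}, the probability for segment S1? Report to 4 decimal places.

The Dirichlet prior is conjugate to the Multinomial likelihood: each posterior αⱼ = prior αⱼ + observed count nⱼ.
Posterior concentration: (21.6, 69.6, 100.6), total = 191.8.
E[θ_{S1}|data] = α_{S1}/Σα = 21.6/191.8 = 0.1126.

0.1126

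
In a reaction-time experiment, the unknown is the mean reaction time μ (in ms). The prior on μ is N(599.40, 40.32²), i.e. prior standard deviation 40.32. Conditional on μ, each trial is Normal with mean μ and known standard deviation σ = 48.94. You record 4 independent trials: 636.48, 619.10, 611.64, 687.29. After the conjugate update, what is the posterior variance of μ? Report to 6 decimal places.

For Normal data with known variance σ², a Normal(μ₀, σ₀²) prior on μ is conjugate. Posterior precision = 1/σ₀² + n/σ²; posterior mean is the precision-weighted average of μ₀ and x̄.
σ₀² = 40.32² = 1625.7024, σ² = 48.94² = 2395.1236; σ² + n·σ₀² = 2395.1236 + 4·1625.7024 = 8897.9332.
Posterior precision = 1/σ₀² + n/σ² = 1/1625.7024 + 4/2395.1236 = (σ² + n·σ₀²)/(σ₀²σ²) = 8897.9332/(1625.7024·2395.1236); posterior variance σₙ² = σ₀²σ²/(σ² + n·σ₀²) = 1625.7024·2395.1236/8897.9332 = 437.602542.

437.602542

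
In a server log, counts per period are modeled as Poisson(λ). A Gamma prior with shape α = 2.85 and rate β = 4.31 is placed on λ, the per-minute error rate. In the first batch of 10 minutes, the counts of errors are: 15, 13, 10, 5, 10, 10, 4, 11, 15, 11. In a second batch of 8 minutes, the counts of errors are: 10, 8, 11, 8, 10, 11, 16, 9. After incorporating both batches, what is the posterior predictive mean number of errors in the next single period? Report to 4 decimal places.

8.5096

With a Gamma(shape α, rate β) prior, the Poisson likelihood is conjugate: the posterior is Gamma(α + ΣXᵢ, β + n).
Batch 1: sum of counts S = 104 over n = 10 minutes.
After batch 1: Gamma(α+S, β+n) = Gamma(2.85+104, 4.31+10) = Gamma(106.85, 14.31).
Batch 2: sum of counts S = 83 over n = 8 minutes.
After batch 2: Gamma(α+S, β+n) = Gamma(106.85+83, 14.31+8) = Gamma(189.85, 22.31).
The predictive distribution for one future period is NegBinom with mean α/β = 8.5096.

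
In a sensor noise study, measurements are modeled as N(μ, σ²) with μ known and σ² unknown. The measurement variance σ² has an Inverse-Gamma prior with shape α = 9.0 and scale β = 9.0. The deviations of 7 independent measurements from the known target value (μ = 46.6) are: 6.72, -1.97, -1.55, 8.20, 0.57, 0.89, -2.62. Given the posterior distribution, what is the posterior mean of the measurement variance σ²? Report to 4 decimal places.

With known mean μ and an Inverse-Gamma(α, β) prior on σ², the Normal likelihood is conjugate: posterior is Inv-Gamma(α + n/2, β + Σ(xᵢ−μ)²/2).
Σ(xᵢ−μ)² = (6.72)² + (-1.97)² + (-1.55)² + (8.20)² + (0.57)² + (0.89)² + (-2.62)² = 126.6632.
Posterior: Inv-Gamma(9.0 + 7/2, 9.0 + 126.6632/2) = Inv-Gamma(12.50, 72.33160).
E[σ²|data] = β/(α−1) = 72.33160/11.50 = 6.2897.

6.2897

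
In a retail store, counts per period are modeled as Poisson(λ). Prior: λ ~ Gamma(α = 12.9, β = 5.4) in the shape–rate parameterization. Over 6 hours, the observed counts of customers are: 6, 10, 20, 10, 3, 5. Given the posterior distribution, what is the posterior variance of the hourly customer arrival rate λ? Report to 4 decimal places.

With a Gamma(shape α, rate β) prior, the Poisson likelihood is conjugate: the posterior is Gamma(α + ΣXᵢ, β + n).
Sum of counts S = 54 over n = 6 hours.
Posterior: Gamma(α+S, β+n) = Gamma(12.9+54, 5.4+6) = Gamma(66.9, 11.4).
Var = α/β² = 66.9/11.4² = 0.5148.

0.5148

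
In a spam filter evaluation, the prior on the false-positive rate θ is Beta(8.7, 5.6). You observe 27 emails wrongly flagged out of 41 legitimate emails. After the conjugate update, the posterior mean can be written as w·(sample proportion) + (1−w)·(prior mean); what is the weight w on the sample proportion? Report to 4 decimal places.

The Beta prior is conjugate to a Binomial/Bernoulli likelihood; the update adds successes to α and failures to β.
Posterior mean = (α₀+k)/(α₀+β₀+n) = [n/(α₀+β₀+n)]·(k/n) + [(α₀+β₀)/(α₀+β₀+n)]·α₀/(α₀+β₀), so only n and the prior enter the weight.
The weight on the data is w = n/(α₀+β₀+n) = 41/(8.7+5.6+41) = 41/55.3 = 0.7414.

0.7414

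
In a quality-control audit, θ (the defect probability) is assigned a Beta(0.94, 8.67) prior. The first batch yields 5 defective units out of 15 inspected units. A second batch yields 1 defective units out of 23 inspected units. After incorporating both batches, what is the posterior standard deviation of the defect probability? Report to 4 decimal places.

The Beta prior is conjugate to a Binomial/Bernoulli likelihood; the update adds successes to α and failures to β.
After batch 1: Beta(0.94+5, 8.67+10) = Beta(5.94, 18.67).
After batch 2: Beta(5.94+1, 18.67+22) = Beta(6.94, 40.67).
Var = αβ/((α+β)²(α+β+1)) = 6.94·40.67/(47.61²·48.61) = 0.00256160; SD = √0.00256160 = 0.0506.

0.0506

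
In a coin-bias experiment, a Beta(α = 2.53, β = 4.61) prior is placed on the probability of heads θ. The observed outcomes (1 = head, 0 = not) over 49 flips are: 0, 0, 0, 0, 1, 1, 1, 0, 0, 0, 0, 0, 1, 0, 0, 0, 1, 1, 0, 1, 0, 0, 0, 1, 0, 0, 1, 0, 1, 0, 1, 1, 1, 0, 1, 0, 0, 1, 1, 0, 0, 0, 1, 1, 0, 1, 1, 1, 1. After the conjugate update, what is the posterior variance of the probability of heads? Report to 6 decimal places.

0.004306

The Beta prior is conjugate to a Binomial/Bernoulli likelihood; the update adds successes to α and failures to β.
Posterior: Beta(α+k, β+n−k) = Beta(2.53+22, 4.61+27) = Beta(24.53, 31.61).
Var = αβ/((α+β)²(α+β+1)) = 24.53·31.61/(56.14²·57.14) = 0.004306.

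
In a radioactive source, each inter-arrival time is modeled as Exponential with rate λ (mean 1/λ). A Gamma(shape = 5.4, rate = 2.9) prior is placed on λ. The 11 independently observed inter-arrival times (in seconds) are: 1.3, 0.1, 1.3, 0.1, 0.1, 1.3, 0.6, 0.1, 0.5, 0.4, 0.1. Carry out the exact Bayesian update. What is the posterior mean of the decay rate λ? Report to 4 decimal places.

1.8636

With a Gamma(shape α, rate β) prior on the exponential rate λ, the posterior after n observations with total T = Σxᵢ is Gamma(α+n, β+T).
Sum of observations T = 5.9 seconds; n = 11.
Posterior: Gamma(5.4+11, 2.9+5.9) = Gamma(16.4, 8.8).
Posterior mean of λ = α/β = 16.4/8.8 = 1.8636.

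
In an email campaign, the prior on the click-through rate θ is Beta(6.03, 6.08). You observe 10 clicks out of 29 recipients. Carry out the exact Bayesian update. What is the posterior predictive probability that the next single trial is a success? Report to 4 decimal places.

The Beta prior is conjugate to a Binomial/Bernoulli likelihood; the update adds successes to α and failures to β.
Posterior: Beta(α+k, β+n−k) = Beta(6.03+10, 6.08+19) = Beta(16.03, 25.08).
For a single future Bernoulli trial, P(success | data) = α/(α+β) = 0.3899.

0.3899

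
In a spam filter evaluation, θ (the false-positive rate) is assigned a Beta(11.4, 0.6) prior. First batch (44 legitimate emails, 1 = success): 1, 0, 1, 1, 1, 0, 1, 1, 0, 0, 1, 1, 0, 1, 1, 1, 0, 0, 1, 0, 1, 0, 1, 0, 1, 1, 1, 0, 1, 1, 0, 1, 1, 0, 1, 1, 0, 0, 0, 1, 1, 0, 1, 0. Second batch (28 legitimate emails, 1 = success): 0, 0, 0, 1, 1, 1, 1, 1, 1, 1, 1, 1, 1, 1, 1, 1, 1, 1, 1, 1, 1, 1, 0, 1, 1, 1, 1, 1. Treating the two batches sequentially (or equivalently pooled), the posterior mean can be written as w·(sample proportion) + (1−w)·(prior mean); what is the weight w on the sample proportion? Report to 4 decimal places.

The Beta prior is conjugate to a Binomial/Bernoulli likelihood; the update adds successes to α and failures to β.
Total number of legitimate emails: n = 44 + 28 = 72.
Posterior mean = (α₀+k)/(α₀+β₀+n) = [n/(α₀+β₀+n)]·(k/n) + [(α₀+β₀)/(α₀+β₀+n)]·α₀/(α₀+β₀), so only n and the prior enter the weight.
The weight on the data is w = n/(α₀+β₀+n) = 72/(11.4+0.6+72) = 72/84.0 = 0.8571.

0.8571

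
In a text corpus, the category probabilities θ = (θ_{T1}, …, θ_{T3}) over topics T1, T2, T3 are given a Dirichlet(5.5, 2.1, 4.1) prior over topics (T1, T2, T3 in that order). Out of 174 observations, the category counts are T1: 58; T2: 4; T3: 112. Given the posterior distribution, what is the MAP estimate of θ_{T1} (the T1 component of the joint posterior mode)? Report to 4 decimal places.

The Dirichlet prior is conjugate to the Multinomial likelihood: each posterior αⱼ = prior αⱼ + observed count nⱼ.
Posterior concentration: (63.5, 6.1, 116.1), total = 185.7.
Joint mode component: (α_{T1}−1)/(Σα−K) = 62.5/182.7 = 0.3421.

0.3421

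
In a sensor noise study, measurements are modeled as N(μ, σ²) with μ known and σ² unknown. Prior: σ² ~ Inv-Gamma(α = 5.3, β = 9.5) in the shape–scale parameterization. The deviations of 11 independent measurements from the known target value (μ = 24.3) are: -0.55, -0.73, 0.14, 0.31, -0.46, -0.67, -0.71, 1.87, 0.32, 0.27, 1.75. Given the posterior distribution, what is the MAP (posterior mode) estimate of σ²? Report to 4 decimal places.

With known mean μ and an Inverse-Gamma(α, β) prior on σ², the Normal likelihood is conjugate: posterior is Inv-Gamma(α + n/2, β + Σ(xᵢ−μ)²/2).
Σ(xᵢ−μ)² = (-0.55)² + (-0.73)² + (0.14)² + (0.31)² + (-0.46)² + (-0.67)² + (-0.71)² + (1.87)² + (0.32)² + (0.27)² + (1.75)² = 8.8504.
Posterior: Inv-Gamma(5.3 + 11/2, 9.5 + 8.8504/2) = Inv-Gamma(10.80, 13.92520).
Mode = β/(α+1) = 13.92520/11.80 = 1.1801.

1.1801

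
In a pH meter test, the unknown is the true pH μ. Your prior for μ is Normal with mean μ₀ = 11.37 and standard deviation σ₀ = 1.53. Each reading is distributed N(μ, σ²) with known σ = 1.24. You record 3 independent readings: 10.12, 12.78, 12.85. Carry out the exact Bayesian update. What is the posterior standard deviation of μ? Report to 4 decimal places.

For Normal data with known variance σ², a Normal(μ₀, σ₀²) prior on μ is conjugate. Posterior precision = 1/σ₀² + n/σ²; posterior mean is the precision-weighted average of μ₀ and x̄.
σ₀² = 1.53² = 2.3409, σ² = 1.24² = 1.5376; σ² + n·σ₀² = 1.5376 + 3·2.3409 = 8.5603.
Posterior precision = 1/σ₀² + n/σ² = 1/2.3409 + 3/1.5376 = (σ² + n·σ₀²)/(σ₀²σ²) = 8.5603/(2.3409·1.5376); posterior variance σₙ² = σ₀²σ²/(σ² + n·σ₀²) = 2.3409·1.5376/8.5603 = 0.420472.
Posterior SD = √σₙ² = √(2.3409·1.5376/8.5603) = 0.6484.

0.6484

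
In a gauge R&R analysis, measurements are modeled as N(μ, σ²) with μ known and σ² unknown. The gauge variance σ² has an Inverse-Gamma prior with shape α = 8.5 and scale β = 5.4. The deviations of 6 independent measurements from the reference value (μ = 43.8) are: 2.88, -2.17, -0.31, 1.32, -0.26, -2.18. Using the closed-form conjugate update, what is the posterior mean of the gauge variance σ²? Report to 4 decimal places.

With known mean μ and an Inverse-Gamma(α, β) prior on σ², the Normal likelihood is conjugate: posterior is Inv-Gamma(α + n/2, β + Σ(xᵢ−μ)²/2).
Σ(xᵢ−μ)² = (2.88)² + (-2.17)² + (-0.31)² + (1.32)² + (-0.26)² + (-2.18)² = 19.6618.
Posterior: Inv-Gamma(8.5 + 6/2, 5.4 + 19.6618/2) = Inv-Gamma(11.50, 15.23090).
E[σ²|data] = β/(α−1) = 15.23090/10.50 = 1.4506.

1.4506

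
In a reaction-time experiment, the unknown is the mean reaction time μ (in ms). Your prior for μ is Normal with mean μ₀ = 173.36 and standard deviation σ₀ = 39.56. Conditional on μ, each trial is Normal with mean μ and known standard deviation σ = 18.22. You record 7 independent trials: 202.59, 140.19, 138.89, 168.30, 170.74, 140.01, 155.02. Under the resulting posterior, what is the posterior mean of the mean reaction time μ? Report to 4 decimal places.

159.8023

For Normal data with known variance σ², a Normal(μ₀, σ₀²) prior on μ is conjugate. Posterior precision = 1/σ₀² + n/σ²; posterior mean is the precision-weighted average of μ₀ and x̄.
Σxᵢ = 202.59 + 140.19 + 138.89 + 168.30 + 170.74 + 140.01 + 155.02 = 1115.74, so n·x̄ = 1115.74.
σ₀² = 39.56² = 1564.9936, σ² = 18.22² = 331.9684; σ² + n·σ₀² = 331.9684 + 7·1564.9936 = 11286.9236.
Posterior mean = (μ₀/σ₀² + n·x̄/σ²)/(1/σ₀² + n/σ²) = (σ²·μ₀ + σ₀²·n·x̄)/(σ² + n·σ₀²) = (331.9684·173.36 + 1564.9936·1115.74)/11286.9236 = 1803676.001088/11286.9236 = 159.8023.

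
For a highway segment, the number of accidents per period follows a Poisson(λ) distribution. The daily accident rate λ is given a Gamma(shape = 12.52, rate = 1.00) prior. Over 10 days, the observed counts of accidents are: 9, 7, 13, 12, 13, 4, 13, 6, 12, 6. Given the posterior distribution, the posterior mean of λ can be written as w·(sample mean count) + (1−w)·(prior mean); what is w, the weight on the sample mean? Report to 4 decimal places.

0.9091

With a Gamma(shape α, rate β) prior, the Poisson likelihood is conjugate: the posterior is Gamma(α + ΣXᵢ, β + n).
Posterior mean = (α₀+S)/(β₀+n) = [n/(β₀+n)]·(S/n) + [β₀/(β₀+n)]·(α₀/β₀), so only n and β₀ enter the weight.
Weight on data w = n/(β₀+n) = 10/(1.00+10) = 10/11.00 = 0.9091.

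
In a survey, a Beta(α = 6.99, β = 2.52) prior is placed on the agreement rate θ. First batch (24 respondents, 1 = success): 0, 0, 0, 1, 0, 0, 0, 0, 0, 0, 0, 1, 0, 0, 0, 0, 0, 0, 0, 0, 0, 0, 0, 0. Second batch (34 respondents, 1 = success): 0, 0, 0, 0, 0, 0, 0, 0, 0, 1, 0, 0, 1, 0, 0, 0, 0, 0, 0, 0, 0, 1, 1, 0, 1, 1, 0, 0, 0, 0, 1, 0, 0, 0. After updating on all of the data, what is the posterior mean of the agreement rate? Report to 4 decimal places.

The Beta prior is conjugate to a Binomial/Bernoulli likelihood; the update adds successes to α and failures to β.
After batch 1: Beta(6.99+2, 2.52+22) = Beta(8.99, 24.52).
After batch 2: Beta(8.99+7, 24.52+27) = Beta(15.99, 51.52).
Posterior mean = α/(α+β) = 15.99/67.51 = 0.2369.

0.2369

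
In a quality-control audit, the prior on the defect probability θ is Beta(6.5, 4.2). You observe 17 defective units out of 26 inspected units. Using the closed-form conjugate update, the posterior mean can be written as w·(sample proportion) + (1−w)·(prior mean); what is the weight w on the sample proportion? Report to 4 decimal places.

0.7084

The Beta prior is conjugate to a Binomial/Bernoulli likelihood; the update adds successes to α and failures to β.
Posterior mean = (α₀+k)/(α₀+β₀+n) = [n/(α₀+β₀+n)]·(k/n) + [(α₀+β₀)/(α₀+β₀+n)]·α₀/(α₀+β₀), so only n and the prior enter the weight.
The weight on the data is w = n/(α₀+β₀+n) = 26/(6.5+4.2+26) = 26/36.7 = 0.7084.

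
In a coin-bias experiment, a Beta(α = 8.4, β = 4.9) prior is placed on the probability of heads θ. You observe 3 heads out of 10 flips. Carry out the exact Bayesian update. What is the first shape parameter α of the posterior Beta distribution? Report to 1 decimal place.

The Beta prior is conjugate to a Binomial/Bernoulli likelihood; the update adds successes to α and failures to β.
Posterior: Beta(α+k, β+n−k) = Beta(8.4+3, 4.9+7) = Beta(11.4, 11.9).
Posterior α = 11.4.

11.4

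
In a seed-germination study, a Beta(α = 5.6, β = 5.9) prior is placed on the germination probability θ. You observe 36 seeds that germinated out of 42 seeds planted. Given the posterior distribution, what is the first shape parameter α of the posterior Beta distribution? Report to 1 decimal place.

41.6

The Beta prior is conjugate to a Binomial/Bernoulli likelihood; the update adds successes to α and failures to β.
Posterior: Beta(α+k, β+n−k) = Beta(5.6+36, 5.9+6) = Beta(41.6, 11.9).
Posterior α = 41.6.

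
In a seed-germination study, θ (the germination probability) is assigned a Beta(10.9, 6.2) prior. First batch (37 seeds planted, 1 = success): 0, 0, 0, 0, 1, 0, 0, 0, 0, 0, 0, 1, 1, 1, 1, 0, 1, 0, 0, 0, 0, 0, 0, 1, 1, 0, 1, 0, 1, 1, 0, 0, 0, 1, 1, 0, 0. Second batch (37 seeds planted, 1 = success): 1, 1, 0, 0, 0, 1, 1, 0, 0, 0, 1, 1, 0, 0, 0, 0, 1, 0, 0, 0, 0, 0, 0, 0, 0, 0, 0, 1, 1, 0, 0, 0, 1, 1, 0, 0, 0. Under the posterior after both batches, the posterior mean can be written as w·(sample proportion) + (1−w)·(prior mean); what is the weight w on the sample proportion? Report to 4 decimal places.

0.8123

The Beta prior is conjugate to a Binomial/Bernoulli likelihood; the update adds successes to α and failures to β.
Total number of seeds planted: n = 37 + 37 = 74.
Posterior mean = (α₀+k)/(α₀+β₀+n) = [n/(α₀+β₀+n)]·(k/n) + [(α₀+β₀)/(α₀+β₀+n)]·α₀/(α₀+β₀), so only n and the prior enter the weight.
The weight on the data is w = n/(α₀+β₀+n) = 74/(10.9+6.2+74) = 74/91.1 = 0.8123.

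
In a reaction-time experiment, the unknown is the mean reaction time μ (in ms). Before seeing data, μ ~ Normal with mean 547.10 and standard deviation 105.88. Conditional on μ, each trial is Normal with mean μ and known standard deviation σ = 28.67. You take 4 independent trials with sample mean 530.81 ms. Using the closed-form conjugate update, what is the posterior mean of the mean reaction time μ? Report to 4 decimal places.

For Normal data with known variance σ², a Normal(μ₀, σ₀²) prior on μ is conjugate. Posterior precision = 1/σ₀² + n/σ²; posterior mean is the precision-weighted average of μ₀ and x̄.
n·x̄ = 4·530.81 = 2123.24.
σ₀² = 105.88² = 11210.5744, σ² = 28.67² = 821.9689; σ² + n·σ₀² = 821.9689 + 4·11210.5744 = 45664.2665.
Posterior mean = (μ₀/σ₀² + n·x̄/σ²)/(1/σ₀² + n/σ²) = (σ²·μ₀ + σ₀²·n·x̄)/(σ² + n·σ₀²) = (821.9689·547.10 + 11210.5744·2123.24)/45664.2665 = 24252439.174246/45664.2665 = 531.1032.

531.1032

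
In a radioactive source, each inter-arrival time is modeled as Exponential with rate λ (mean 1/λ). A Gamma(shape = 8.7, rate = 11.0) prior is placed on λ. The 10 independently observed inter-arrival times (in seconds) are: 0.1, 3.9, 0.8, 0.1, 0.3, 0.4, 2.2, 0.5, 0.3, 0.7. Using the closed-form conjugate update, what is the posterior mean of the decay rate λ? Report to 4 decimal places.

With a Gamma(shape α, rate β) prior on the exponential rate λ, the posterior after n observations with total T = Σxᵢ is Gamma(α+n, β+T).
Sum of observations T = 9.3 seconds; n = 10.
Posterior: Gamma(8.7+10, 11.0+9.3) = Gamma(18.7, 20.3).
Posterior mean of λ = α/β = 18.7/20.3 = 0.9212.

0.9212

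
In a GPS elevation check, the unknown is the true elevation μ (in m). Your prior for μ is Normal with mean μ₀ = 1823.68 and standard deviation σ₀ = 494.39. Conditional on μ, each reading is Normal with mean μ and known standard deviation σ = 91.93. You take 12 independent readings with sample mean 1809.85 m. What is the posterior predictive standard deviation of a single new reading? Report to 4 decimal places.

For Normal data with known variance σ², a Normal(μ₀, σ₀²) prior on μ is conjugate. Posterior precision = 1/σ₀² + n/σ²; posterior mean is the precision-weighted average of μ₀ and x̄.
σ₀² = 494.39² = 244421.4721, σ² = 91.93² = 8451.1249; σ² + n·σ₀² = 8451.1249 + 12·244421.4721 = 2941508.7901.
Posterior precision = 1/σ₀² + n/σ² = 1/244421.4721 + 12/8451.1249 = (σ² + n·σ₀²)/(σ₀²σ²) = 2941508.7901/(244421.4721·8451.1249); posterior variance σₙ² = σ₀²σ²/(σ² + n·σ₀²) = 244421.4721·8451.1249/2941508.7901 = 702.237027.
Predictive variance for one new observation = σₙ² + σ² = 244421.4721·8451.1249/2941508.7901 + 8451.1249 = σ²·(σ₀² + 2941508.7901)/2941508.7901 = 8451.1249·3185930.2622/2941508.7901 = 9153.361927; SD = √(8451.1249·3185930.2622/2941508.7901) = 95.6732.

95.6732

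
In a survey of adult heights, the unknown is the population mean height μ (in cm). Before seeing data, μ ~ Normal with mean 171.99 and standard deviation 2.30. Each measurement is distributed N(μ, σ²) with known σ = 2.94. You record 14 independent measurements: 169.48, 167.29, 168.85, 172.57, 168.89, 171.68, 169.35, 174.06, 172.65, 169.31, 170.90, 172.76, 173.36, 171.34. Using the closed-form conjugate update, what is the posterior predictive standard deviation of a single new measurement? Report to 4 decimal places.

3.0326

For Normal data with known variance σ², a Normal(μ₀, σ₀²) prior on μ is conjugate. Posterior precision = 1/σ₀² + n/σ²; posterior mean is the precision-weighted average of μ₀ and x̄.
σ₀² = 2.30² = 5.29, σ² = 2.94² = 8.6436; σ² + n·σ₀² = 8.6436 + 14·5.29 = 82.7036.
Posterior precision = 1/σ₀² + n/σ² = 1/5.29 + 14/8.6436 = (σ² + n·σ₀²)/(σ₀²σ²) = 82.7036/(5.29·8.6436); posterior variance σₙ² = σ₀²σ²/(σ² + n·σ₀²) = 5.29·8.6436/82.7036 = 0.552874.
Predictive variance for one new observation = σₙ² + σ² = 5.29·8.6436/82.7036 + 8.6436 = σ²·(σ₀² + 82.7036)/82.7036 = 8.6436·87.9936/82.7036 = 9.196474; SD = √(8.6436·87.9936/82.7036) = 3.0326.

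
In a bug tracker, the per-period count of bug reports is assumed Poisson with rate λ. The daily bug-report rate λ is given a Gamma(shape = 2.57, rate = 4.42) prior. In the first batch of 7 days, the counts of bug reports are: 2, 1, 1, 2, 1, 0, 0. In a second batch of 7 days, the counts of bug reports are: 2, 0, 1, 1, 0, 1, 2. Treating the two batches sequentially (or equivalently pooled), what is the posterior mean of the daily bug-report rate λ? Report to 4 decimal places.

0.8996

With a Gamma(shape α, rate β) prior, the Poisson likelihood is conjugate: the posterior is Gamma(α + ΣXᵢ, β + n).
Batch 1: sum of counts S = 7 over n = 7 days.
After batch 1: Gamma(α+S, β+n) = Gamma(2.57+7, 4.42+7) = Gamma(9.57, 11.42).
Batch 2: sum of counts S = 7 over n = 7 days.
After batch 2: Gamma(α+S, β+n) = Gamma(9.57+7, 11.42+7) = Gamma(16.57, 18.42).
Posterior mean = α/β = 16.57/18.42 = 0.8996.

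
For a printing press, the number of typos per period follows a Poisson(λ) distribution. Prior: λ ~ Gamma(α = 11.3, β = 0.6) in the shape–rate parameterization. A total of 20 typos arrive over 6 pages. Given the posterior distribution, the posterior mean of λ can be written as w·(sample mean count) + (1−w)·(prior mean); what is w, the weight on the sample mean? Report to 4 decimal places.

0.9091

With a Gamma(shape α, rate β) prior, the Poisson likelihood is conjugate: the posterior is Gamma(α + ΣXᵢ, β + n).
Posterior mean = (α₀+S)/(β₀+n) = [n/(β₀+n)]·(S/n) + [β₀/(β₀+n)]·(α₀/β₀), so only n and β₀ enter the weight.
Weight on data w = n/(β₀+n) = 6/(0.6+6) = 6/6.6 = 0.9091.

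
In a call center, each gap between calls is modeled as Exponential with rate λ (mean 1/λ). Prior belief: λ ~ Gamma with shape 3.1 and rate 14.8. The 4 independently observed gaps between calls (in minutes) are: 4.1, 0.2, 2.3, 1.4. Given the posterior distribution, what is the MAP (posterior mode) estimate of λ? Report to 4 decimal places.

0.2675

With a Gamma(shape α, rate β) prior on the exponential rate λ, the posterior after n observations with total T = Σxᵢ is Gamma(α+n, β+T).
Sum of observations T = 8.0 minutes; n = 4.
Posterior: Gamma(3.1+4, 14.8+8.0) = Gamma(7.1, 22.8).
Mode = (α−1)/β = 0.2675.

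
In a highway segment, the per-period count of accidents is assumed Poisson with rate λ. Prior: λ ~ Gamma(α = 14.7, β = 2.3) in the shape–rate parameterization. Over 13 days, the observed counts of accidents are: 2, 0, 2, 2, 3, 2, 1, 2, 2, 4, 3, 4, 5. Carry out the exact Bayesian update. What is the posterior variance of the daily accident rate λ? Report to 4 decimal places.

0.1995

With a Gamma(shape α, rate β) prior, the Poisson likelihood is conjugate: the posterior is Gamma(α + ΣXᵢ, β + n).
Sum of counts S = 32 over n = 13 days.
Posterior: Gamma(α+S, β+n) = Gamma(14.7+32, 2.3+13) = Gamma(46.7, 15.3).
Var = α/β² = 46.7/15.3² = 0.1995.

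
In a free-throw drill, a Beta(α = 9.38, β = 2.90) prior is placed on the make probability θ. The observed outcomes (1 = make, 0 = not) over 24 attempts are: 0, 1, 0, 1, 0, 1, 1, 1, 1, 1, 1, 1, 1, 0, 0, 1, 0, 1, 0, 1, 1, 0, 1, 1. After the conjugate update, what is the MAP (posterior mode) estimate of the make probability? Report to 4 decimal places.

The Beta prior is conjugate to a Binomial/Bernoulli likelihood; the update adds successes to α and failures to β.
Posterior: Beta(α+k, β+n−k) = Beta(9.38+16, 2.90+8) = Beta(25.38, 10.90).
Mode of Beta(a,b) for a,b>1 is (a−1)/(a+b−2) = 24.38/34.28 = 0.7112.

0.7112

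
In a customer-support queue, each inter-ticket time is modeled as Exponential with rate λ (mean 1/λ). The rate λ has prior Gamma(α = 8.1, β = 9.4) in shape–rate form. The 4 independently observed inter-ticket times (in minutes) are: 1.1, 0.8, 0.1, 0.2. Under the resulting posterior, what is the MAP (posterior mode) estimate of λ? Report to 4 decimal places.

With a Gamma(shape α, rate β) prior on the exponential rate λ, the posterior after n observations with total T = Σxᵢ is Gamma(α+n, β+T).
Sum of observations T = 2.2 minutes; n = 4.
Posterior: Gamma(8.1+4, 9.4+2.2) = Gamma(12.1, 11.6).
Mode = (α−1)/β = 0.9569.

0.9569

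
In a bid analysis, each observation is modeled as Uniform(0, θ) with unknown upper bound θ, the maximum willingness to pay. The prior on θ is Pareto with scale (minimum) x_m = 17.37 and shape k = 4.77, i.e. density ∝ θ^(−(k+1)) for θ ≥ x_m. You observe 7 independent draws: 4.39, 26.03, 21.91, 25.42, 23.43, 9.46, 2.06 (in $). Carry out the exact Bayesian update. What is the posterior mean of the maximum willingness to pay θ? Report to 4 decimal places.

A Pareto(scale x_m, shape k) prior on the upper bound θ of Uniform(0, θ) is conjugate: posterior is Pareto(max(x_m, max xᵢ), k + n).
Sample maximum = 26.03; prior scale x_m = 17.37 → posterior scale = max = 26.03.
Posterior shape = 4.77 + 7 = 11.77.
E[θ|data] = k·x_m/(k−1) = 11.77·26.03/10.77 = 28.4469.

28.4469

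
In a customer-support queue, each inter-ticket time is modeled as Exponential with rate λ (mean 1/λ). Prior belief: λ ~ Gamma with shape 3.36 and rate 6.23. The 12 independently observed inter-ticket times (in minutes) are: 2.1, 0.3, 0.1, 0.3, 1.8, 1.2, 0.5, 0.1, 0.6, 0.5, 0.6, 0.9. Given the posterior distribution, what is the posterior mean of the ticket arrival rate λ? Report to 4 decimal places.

With a Gamma(shape α, rate β) prior on the exponential rate λ, the posterior after n observations with total T = Σxᵢ is Gamma(α+n, β+T).
Sum of observations T = 9.0 minutes; n = 12.
Posterior: Gamma(3.36+12, 6.23+9.0) = Gamma(15.36, 15.23).
Posterior mean of λ = α/β = 15.36/15.23 = 1.0085.

1.0085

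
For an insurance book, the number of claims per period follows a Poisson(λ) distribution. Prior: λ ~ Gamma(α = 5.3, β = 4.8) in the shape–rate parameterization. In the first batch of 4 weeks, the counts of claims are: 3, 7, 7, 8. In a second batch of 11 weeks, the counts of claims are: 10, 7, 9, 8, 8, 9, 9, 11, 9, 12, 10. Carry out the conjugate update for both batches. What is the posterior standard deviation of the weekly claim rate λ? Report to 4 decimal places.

With a Gamma(shape α, rate β) prior, the Poisson likelihood is conjugate: the posterior is Gamma(α + ΣXᵢ, β + n).
Batch 1: sum of counts S = 25 over n = 4 weeks.
After batch 1: Gamma(α+S, β+n) = Gamma(5.3+25, 4.8+4) = Gamma(30.3, 8.8).
Batch 2: sum of counts S = 102 over n = 11 weeks.
After batch 2: Gamma(α+S, β+n) = Gamma(30.3+102, 8.8+11) = Gamma(132.3, 19.8).
SD = √α/β = √132.3/19.8 = 0.5809.

0.5809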